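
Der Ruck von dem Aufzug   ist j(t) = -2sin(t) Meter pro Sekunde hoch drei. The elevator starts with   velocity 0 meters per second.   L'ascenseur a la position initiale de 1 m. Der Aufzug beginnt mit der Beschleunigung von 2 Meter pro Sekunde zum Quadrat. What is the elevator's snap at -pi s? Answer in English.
Starting from jerk j(t) = -2·sin(t), we take 1 derivative. Taking d/dt of j(t), we find s(t) = -2·cos(t). We have snap s(t) = -2·cos(t). Substituting t = -pi: s(-pi) = 2.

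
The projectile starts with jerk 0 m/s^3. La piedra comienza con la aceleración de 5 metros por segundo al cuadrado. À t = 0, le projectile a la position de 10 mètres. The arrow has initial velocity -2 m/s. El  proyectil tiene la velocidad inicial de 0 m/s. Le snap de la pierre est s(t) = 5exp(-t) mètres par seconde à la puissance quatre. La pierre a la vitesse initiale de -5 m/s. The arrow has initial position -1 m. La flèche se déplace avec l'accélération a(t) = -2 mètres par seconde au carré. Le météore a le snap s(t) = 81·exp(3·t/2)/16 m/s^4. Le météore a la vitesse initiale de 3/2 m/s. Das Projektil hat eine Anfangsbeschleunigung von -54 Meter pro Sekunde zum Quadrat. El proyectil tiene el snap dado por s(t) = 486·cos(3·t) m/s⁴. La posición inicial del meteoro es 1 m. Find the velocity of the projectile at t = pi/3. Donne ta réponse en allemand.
Ausgehend von dem Snap s(t) = 486·cos(3·t), nehmen wir 3 Stammfunktionen. Die Stammfunktion von dem Snap ist der Ruck. Mit j(0) = 0 erhalten wir j(t) = 162·sin(3·t). Das Integral von dem Ruck ist die Beschleunigung. Mit a(0) = -54 erhalten wir a(t) = -54·cos(3·t). Die Stammfunktion von der Beschleunigung ist die Geschwindigkeit. Mit v(0) = 0 erhalten wir v(t) = -18·sin(3·t). Aus der Gleichung für die Geschwindigkeit v(t) = -18·sin(3·t), setzen wir t = pi/3 ein und erhalten v = 0.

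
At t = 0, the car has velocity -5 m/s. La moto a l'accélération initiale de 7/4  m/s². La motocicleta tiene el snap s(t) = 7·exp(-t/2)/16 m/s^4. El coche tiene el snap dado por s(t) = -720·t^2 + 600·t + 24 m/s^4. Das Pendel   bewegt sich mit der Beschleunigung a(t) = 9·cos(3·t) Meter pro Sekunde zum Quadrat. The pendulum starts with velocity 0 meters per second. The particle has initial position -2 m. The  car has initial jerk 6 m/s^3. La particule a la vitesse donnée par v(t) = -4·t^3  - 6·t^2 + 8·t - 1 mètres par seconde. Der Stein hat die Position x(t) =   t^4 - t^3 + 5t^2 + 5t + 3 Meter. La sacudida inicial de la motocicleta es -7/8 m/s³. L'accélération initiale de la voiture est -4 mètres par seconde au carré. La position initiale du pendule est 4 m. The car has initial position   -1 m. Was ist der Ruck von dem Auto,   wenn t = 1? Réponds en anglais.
We must find the antiderivative of our snap equation s(t) = -720·t^2 + 600·t + 24 1 time. The antiderivative of snap is jerk. Using j(0) = 6, we get j(t) = -240·t^3 + 300·t^2 + 24·t + 6. Using j(t) = -240·t^3 + 300·t^2 + 24·t + 6 and substituting t = 1, we find j = 90.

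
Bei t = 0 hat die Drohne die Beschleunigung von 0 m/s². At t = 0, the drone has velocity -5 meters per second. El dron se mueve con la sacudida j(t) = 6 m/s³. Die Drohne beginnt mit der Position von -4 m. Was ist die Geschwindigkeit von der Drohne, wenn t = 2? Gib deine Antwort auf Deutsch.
Wir müssen das Integral unserer Gleichung für den Ruck j(t) = 6 2-mal finden. Die Stammfunktion von dem Ruck, mit a(0) = 0, ergibt die Beschleunigung: a(t) = 6·t. Durch Integration von der Beschleunigung und Verwendung der Anfangsbedingung v(0) = -5, erhalten wir v(t) = 3·t^2 - 5. Mit v(t) = 3·t^2 - 5 und Einsetzen von t = 2, finden wir v = 7.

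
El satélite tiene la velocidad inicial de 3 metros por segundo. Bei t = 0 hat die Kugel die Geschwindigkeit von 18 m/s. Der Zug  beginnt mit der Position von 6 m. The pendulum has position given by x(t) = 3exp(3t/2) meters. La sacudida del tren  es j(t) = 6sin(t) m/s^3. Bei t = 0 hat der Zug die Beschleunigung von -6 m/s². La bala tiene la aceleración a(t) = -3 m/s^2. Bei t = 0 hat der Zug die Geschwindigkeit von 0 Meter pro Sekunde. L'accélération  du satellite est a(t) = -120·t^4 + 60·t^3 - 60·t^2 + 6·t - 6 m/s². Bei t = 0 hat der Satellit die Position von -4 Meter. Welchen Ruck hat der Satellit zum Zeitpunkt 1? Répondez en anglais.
Starting from acceleration a(t) = -120·t^4 + 60·t^3 - 60·t^2 + 6·t - 6, we take 1 derivative. Differentiating acceleration, we get jerk: j(t) = -480·t^3 + 180·t^2 - 120·t + 6. We have jerk j(t) = -480·t^3 + 180·t^2 - 120·t + 6. Substituting t = 1: j(1) = -414.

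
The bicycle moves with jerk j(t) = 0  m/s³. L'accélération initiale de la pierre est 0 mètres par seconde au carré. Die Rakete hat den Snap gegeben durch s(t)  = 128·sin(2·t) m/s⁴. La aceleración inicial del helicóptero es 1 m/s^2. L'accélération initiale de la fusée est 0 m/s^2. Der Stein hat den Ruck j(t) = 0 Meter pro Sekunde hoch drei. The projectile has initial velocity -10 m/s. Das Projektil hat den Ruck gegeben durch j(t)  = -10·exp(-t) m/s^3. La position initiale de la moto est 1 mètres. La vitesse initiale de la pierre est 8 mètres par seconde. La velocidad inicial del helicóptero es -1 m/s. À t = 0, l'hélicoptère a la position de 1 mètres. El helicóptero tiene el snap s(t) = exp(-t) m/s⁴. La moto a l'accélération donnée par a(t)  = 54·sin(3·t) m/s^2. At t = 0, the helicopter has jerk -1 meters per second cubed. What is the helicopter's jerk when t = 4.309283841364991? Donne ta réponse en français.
Nous devons trouver la primitive de notre équation du snap s(t) = exp(-t) 1 fois. En prenant ∫s(t)dt et en appliquant j(0) = -1, nous trouvons j(t) = -exp(-t). En utilisant j(t) = -exp(-t) et en substituant t = 4.309283841364991, nous trouvons j = -0.0134431735925295.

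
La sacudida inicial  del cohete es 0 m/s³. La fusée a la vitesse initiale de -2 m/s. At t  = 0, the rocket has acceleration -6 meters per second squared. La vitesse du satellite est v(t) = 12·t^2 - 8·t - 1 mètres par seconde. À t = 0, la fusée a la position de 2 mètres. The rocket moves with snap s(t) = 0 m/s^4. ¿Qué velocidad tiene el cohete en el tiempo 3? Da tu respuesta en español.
Para resolver esto, necesitamos tomar 3 integrales de nuestra ecuación del snap s(t) = 0. Tomando ∫s(t)dt y aplicando j(0) = 0, encontramos j(t) = 0. Integrando la sacudida y usando la condición inicial a(0) = -6, obtenemos a(t) = -6. La antiderivada de la aceleración es la velocidad. Usando v(0) = -2, obtenemos v(t) = -6·t - 2. Usando v(t) = -6·t - 2 y sustituyendo t = 3, encontramos v = -20.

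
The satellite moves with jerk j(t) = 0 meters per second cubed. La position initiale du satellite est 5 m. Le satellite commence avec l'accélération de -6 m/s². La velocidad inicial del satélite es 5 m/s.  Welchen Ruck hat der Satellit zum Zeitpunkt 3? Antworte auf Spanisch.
Tenemos la sacudida j(t) = 0. Sustituyendo t = 3: j(3) = 0.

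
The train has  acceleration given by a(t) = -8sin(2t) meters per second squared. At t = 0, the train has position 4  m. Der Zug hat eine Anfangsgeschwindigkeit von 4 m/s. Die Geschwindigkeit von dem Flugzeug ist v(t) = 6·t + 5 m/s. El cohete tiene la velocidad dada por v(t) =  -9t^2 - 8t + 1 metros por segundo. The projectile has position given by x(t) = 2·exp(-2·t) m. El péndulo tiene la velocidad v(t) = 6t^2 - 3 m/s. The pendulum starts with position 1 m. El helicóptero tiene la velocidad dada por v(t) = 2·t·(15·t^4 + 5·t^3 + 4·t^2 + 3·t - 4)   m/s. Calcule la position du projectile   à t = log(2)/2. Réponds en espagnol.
Tenemos la posición x(t) = 2·exp(-2·t). Sustituyendo t = log(2)/2: x(log(2)/2) = 1.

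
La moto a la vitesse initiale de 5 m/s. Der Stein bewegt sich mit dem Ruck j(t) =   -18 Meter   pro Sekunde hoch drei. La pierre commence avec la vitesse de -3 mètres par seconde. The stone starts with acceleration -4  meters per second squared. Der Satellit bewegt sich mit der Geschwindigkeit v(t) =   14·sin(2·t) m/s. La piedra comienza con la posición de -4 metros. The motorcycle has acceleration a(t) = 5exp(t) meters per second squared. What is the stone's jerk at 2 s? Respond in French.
De l'équation du jerk j(t) = -18, nous substituons t = 2 pour obtenir j = -18.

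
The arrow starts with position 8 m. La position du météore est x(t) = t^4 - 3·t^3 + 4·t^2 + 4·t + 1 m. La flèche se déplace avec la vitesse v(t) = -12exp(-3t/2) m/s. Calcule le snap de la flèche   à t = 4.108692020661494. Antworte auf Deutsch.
Um dies zu lösen, müssen wir 3 Ableitungen unserer Gleichung für die Geschwindigkeit v(t) = -12·exp(-3·t/2) nehmen. Mit d/dt von v(t) finden wir a(t) = 18·exp(-3·t/2). Die Ableitung von der Beschleunigung ergibt den Ruck: j(t) = -27·exp(-3·t/2). Mit d/dt von j(t) finden wir s(t) = 81·exp(-3·t/2)/2. Wir haben den Snap s(t) = 81·exp(-3·t/2)/2. Durch Einsetzen von t = 4.108692020661494: s(4.108692020661494) = 0.0852867597043736.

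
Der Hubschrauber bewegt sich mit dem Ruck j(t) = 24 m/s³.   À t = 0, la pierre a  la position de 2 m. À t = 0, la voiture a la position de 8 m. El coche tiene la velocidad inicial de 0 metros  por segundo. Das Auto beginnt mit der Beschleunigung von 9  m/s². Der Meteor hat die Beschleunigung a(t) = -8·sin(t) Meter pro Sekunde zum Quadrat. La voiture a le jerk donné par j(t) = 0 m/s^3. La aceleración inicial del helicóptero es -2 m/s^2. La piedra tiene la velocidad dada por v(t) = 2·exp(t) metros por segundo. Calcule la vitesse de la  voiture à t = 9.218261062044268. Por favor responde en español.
Necesitamos integrar nuestra ecuación de la sacudida j(t) = 0 2 veces. La antiderivada de la sacudida, con a(0) = 9, da la aceleración: a(t) = 9. Tomando ∫a(t)dt y aplicando v(0) = 0, encontramos v(t) = 9·t. Usando v(t) = 9·t y sustituyendo t = 9.218261062044268, encontramos v = 82.9643495583984.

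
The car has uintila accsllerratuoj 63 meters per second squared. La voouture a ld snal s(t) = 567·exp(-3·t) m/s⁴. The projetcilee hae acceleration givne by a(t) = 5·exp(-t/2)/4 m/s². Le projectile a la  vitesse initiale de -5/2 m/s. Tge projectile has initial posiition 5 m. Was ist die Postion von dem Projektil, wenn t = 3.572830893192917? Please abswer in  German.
Ausgehend von der Beschleunigung a(t) = 5·exp(-t/2)/4, nehmen wir 2 Stammfunktionen. Durch Integration von der Beschleunigung und Verwendung der Anfangsbedingung v(0) = -5/2, erhalten wir v(t) = -5·exp(-t/2)/2. Das Integral von der Geschwindigkeit ist die Position. Mit x(0) = 5 erhalten wir x(t) = 5·exp(-t/2). Wir haben die Position x(t) = 5·exp(-t/2). Durch Einsetzen von t = 3.572830893192917: x(3.572830893192917) = 0.837798606159034.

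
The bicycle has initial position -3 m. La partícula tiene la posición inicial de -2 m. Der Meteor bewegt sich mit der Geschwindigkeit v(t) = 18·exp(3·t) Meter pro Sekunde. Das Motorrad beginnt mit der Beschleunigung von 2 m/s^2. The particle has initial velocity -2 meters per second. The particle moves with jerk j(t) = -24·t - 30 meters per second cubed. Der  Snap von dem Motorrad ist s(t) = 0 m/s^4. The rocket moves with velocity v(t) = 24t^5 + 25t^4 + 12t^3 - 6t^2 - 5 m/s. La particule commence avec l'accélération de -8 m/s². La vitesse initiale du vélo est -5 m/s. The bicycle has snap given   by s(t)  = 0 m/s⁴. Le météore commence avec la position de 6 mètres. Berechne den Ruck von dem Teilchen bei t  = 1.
Wir haben den Ruck j(t) = -24·t - 30. Durch Einsetzen von t = 1: j(1) = -54.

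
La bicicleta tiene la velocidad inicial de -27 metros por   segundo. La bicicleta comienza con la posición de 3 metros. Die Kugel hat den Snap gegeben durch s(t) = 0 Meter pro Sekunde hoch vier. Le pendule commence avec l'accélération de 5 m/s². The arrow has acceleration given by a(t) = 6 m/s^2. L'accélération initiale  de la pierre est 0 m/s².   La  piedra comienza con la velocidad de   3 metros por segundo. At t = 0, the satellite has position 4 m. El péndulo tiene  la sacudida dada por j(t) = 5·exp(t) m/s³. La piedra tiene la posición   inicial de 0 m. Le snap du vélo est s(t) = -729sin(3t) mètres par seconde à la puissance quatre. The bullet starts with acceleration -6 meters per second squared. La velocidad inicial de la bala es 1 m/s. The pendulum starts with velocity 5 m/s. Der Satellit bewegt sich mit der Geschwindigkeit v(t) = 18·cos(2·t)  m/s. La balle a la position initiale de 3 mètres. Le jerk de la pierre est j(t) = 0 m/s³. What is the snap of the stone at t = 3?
Starting from jerk j(t) = 0, we take 1 derivative. The derivative of jerk gives snap: s(t) = 0. We have snap s(t) = 0. Substituting t = 3: s(3) = 0.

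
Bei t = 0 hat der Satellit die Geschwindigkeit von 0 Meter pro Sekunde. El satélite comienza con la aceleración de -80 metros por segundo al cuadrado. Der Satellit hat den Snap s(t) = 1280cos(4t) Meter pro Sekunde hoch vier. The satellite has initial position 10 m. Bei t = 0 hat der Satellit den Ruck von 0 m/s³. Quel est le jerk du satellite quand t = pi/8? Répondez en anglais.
Starting from snap s(t) = 1280·cos(4·t), we take 1 antiderivative. The antiderivative of snap, with j(0) = 0, gives jerk: j(t) = 320·sin(4·t). We have jerk j(t) = 320·sin(4·t). Substituting t = pi/8: j(pi/8) = 320.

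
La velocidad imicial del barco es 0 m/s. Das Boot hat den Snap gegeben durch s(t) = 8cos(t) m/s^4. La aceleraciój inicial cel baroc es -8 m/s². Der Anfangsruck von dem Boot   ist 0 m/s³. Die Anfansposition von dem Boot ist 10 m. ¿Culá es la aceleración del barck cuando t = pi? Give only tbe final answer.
La respuesta es 8.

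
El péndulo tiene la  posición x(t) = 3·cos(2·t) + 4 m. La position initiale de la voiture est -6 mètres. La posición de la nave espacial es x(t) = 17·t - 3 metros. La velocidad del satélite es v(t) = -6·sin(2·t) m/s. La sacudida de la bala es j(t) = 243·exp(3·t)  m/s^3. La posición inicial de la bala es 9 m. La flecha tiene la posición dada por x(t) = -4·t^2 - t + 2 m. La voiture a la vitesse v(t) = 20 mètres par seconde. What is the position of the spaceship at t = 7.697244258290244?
We have position x(t) = 17·t - 3. Substituting t = 7.697244258290244: x(7.697244258290244) = 127.853152390934.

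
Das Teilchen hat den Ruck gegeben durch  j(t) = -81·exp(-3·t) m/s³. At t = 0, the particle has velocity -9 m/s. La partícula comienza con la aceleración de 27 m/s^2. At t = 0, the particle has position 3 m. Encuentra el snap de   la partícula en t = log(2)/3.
Partiendo de la sacudida j(t) = -81·exp(-3·t), tomamos 1 derivada. Tomando d/dt de j(t), encontramos s(t) = 243·exp(-3·t). Tenemos el snap s(t) = 243·exp(-3·t). Sustituyendo t = log(2)/3: s(log(2)/3) = 243/2.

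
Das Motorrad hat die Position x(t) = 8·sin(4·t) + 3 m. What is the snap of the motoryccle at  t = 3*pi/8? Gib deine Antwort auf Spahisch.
Partiendo de la posición x(t) = 8·sin(4·t) + 3, tomamos 4 derivadas. Tomando d/dt de x(t), encontramos v(t) = 32·cos(4·t). La derivada de la velocidad da la aceleración: a(t) = -128·sin(4·t). Derivando la aceleración, obtenemos la sacudida: j(t) = -512·cos(4·t). La derivada de la sacudida da el snap: s(t) = 2048·sin(4·t). Usando s(t) = 2048·sin(4·t) y sustituyendo t = 3*pi/8, encontramos s = -2048.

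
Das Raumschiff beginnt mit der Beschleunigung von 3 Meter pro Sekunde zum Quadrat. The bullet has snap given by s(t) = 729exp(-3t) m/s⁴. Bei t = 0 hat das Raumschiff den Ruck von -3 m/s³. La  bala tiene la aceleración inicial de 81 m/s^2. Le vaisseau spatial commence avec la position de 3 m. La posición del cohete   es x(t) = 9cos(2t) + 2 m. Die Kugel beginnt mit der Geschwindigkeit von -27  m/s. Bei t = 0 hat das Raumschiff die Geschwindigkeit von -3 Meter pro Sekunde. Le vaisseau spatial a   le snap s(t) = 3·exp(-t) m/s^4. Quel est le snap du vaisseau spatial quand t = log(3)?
En utilisant s(t) = 3·exp(-t) et en substituant t = log(3), nous trouvons s = 1.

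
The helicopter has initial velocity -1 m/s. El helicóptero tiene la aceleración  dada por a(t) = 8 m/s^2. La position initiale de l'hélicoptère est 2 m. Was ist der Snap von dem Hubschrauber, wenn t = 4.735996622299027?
Um dies zu lösen, müssen wir 2 Ableitungen unserer Gleichung für die Beschleunigung a(t) = 8 nehmen. Durch Ableiten von der Beschleunigung erhalten wir den Ruck: j(t) = 0. Die Ableitung von dem Ruck ergibt den Snap: s(t) = 0. Mit s(t) = 0 und Einsetzen von t = 4.735996622299027, finden wir s = 0.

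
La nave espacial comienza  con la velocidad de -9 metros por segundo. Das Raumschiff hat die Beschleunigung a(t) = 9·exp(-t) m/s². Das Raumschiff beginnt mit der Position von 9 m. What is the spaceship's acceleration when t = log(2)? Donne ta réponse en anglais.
We have acceleration a(t) = 9·exp(-t). Substituting t = log(2): a(log(2)) = 9/2.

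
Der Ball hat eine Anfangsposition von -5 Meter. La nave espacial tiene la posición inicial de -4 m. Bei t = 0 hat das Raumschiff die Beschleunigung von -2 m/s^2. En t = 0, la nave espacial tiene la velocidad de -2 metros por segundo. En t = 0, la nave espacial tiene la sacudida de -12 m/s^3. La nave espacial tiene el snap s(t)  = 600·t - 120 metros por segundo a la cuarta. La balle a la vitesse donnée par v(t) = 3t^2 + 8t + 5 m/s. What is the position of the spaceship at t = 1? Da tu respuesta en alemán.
Wir müssen unsere Gleichung für den Snap s(t) = 600·t - 120 4-mal integrieren. Das Integral von dem Snap, mit j(0) = -12, ergibt den Ruck: j(t) = 300·t^2 - 120·t - 12. Die Stammfunktion von dem Ruck, mit a(0) = -2, ergibt die Beschleunigung: a(t) = 100·t^3 - 60·t^2 - 12·t - 2. Das Integral von der Beschleunigung ist die Geschwindigkeit. Mit v(0) = -2 erhalten wir v(t) = 25·t^4 - 20·t^3 - 6·t^2 - 2·t - 2. Durch Integration von der Geschwindigkeit und Verwendung der Anfangsbedingung x(0) = -4, erhalten wir x(t) = 5·t^5 - 5·t^4 - 2·t^3 - t^2 - 2·t - 4. Wir haben die Position x(t) = 5·t^5 - 5·t^4 - 2·t^3 - t^2 - 2·t - 4. Durch Einsetzen von t = 1: x(1) = -9.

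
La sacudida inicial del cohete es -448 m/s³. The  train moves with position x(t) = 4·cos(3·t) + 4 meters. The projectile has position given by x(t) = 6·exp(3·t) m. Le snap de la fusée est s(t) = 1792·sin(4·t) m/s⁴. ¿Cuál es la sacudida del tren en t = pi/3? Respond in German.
Um dies zu lösen, müssen wir 3 Ableitungen unserer Gleichung für die Position x(t) = 4·cos(3·t) + 4 nehmen. Mit d/dt von x(t) finden wir v(t) = -12·sin(3·t). Die Ableitung von der Geschwindigkeit ergibt die Beschleunigung: a(t) = -36·cos(3·t). Die Ableitung von der Beschleunigung ergibt den Ruck: j(t) = 108·sin(3·t). Aus der Gleichung für den Ruck j(t) = 108·sin(3·t), setzen wir t = pi/3 ein und erhalten j = 0.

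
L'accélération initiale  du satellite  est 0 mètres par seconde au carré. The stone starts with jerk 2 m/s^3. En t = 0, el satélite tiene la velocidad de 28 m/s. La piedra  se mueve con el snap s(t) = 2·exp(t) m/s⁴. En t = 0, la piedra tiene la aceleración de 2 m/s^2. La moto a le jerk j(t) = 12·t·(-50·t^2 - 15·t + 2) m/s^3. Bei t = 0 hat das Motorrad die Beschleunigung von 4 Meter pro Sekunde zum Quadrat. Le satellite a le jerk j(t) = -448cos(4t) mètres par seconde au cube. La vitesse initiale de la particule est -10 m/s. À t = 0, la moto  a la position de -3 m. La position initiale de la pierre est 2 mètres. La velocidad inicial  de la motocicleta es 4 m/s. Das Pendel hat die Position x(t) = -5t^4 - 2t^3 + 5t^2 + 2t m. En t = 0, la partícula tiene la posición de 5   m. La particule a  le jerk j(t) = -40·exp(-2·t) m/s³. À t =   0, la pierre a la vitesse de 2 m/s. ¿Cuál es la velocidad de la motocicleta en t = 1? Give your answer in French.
Pour résoudre ceci, nous devons prendre 2 primitives de notre équation du jerk j(t) = 12·t·(-50·t^2 - 15·t + 2). En prenant ∫j(t)dt et en appliquant a(0) = 4, nous trouvons a(t) = -150·t^4 - 60·t^3 + 12·t^2 + 4. En prenant ∫a(t)dt et en appliquant v(0) = 4, nous trouvons v(t) = -30·t^5 - 15·t^4 + 4·t^3 + 4·t + 4. Nous avons la vitesse v(t) = -30·t^5 - 15·t^4 + 4·t^3 + 4·t + 4. En substituant t = 1: v(1) = -33.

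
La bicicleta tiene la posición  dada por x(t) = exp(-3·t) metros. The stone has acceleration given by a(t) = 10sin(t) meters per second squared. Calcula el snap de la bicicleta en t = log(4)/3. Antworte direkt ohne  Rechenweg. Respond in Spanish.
El snap en t = log(4)/3 es s = 81/4.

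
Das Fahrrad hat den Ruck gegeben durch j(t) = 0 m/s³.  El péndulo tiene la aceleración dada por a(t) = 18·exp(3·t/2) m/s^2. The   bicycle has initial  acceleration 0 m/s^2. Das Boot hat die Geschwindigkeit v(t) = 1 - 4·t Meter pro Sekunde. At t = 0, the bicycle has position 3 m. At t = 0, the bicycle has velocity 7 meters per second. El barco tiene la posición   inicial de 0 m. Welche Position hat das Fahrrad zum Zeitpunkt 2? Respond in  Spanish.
Debemos encontrar la integral de nuestra ecuación de la sacudida j(t) = 0 3 veces. Tomando ∫j(t)dt y aplicando a(0) = 0, encontramos a(t) = 0. Tomando ∫a(t)dt y aplicando v(0) = 7, encontramos v(t) = 7. La antiderivada de la velocidad es la posición. Usando x(0) = 3, obtenemos x(t) = 7·t + 3. Usando x(t) = 7·t + 3 y sustituyendo t = 2, encontramos x = 17.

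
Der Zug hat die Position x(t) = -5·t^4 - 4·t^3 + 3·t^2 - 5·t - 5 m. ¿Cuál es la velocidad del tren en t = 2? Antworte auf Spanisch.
Para resolver esto, necesitamos tomar 1 derivada de nuestra ecuación de la posición x(t) = -5·t^4 - 4·t^3 + 3·t^2 - 5·t - 5. La derivada de la posición da la velocidad: v(t) = -20·t^3 - 12·t^2 + 6·t - 5. Usando v(t) = -20·t^3 - 12·t^2 + 6·t - 5 y sustituyendo t = 2, encontramos v = -201.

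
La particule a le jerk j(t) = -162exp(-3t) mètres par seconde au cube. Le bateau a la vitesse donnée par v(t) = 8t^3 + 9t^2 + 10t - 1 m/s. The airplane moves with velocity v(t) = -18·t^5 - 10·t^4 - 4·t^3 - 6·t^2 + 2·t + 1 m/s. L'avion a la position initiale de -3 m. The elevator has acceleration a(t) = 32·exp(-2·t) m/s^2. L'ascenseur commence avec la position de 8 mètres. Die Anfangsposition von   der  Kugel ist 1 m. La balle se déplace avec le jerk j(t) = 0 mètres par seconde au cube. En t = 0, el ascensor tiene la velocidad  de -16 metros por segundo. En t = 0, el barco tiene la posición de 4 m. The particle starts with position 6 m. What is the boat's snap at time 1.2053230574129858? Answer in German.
Ausgehend von der Geschwindigkeit v(t) = 8·t^3 + 9·t^2 + 10·t - 1, nehmen wir 3 Ableitungen. Die Ableitung von der Geschwindigkeit ergibt die Beschleunigung: a(t) = 24·t^2 + 18·t + 10. Mit d/dt von a(t) finden wir j(t) = 48·t + 18. Durch Ableiten von dem Ruck erhalten wir den Snap: s(t) = 48. Wir haben den Snap s(t) = 48. Durch Einsetzen von t = 1.2053230574129858: s(1.2053230574129858) = 48.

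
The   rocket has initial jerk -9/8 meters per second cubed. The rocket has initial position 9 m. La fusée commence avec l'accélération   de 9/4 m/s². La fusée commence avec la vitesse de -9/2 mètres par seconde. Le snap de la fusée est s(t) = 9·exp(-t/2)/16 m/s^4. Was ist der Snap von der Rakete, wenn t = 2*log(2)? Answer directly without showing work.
s(2*log(2)) = 9/32.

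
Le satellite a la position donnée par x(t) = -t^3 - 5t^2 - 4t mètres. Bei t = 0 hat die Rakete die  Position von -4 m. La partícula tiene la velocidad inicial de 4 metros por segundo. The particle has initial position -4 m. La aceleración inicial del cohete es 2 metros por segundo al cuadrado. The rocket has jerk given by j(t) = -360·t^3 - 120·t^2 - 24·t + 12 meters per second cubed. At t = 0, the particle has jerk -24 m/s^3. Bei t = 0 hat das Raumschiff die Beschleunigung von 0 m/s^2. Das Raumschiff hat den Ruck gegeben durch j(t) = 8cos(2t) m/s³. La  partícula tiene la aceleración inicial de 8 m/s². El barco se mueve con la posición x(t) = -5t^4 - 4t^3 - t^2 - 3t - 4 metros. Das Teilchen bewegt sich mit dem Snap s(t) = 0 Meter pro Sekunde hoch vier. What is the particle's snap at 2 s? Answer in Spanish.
De la ecuación del snap s(t) = 0, sustituimos t = 2 para obtener s = 0.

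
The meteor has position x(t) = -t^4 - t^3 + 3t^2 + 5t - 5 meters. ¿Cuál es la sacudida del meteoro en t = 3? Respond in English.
We must differentiate our position equation x(t) = -t^4 - t^3 + 3·t^2 + 5·t - 5 3 times. Taking d/dt of x(t), we find v(t) = -4·t^3 - 3·t^2 + 6·t + 5. The derivative of velocity gives acceleration: a(t) = -12·t^2 - 6·t + 6. Taking d/dt of a(t), we find j(t) = -24·t - 6. Using j(t) = -24·t - 6 and substituting t = 3, we find j = -78.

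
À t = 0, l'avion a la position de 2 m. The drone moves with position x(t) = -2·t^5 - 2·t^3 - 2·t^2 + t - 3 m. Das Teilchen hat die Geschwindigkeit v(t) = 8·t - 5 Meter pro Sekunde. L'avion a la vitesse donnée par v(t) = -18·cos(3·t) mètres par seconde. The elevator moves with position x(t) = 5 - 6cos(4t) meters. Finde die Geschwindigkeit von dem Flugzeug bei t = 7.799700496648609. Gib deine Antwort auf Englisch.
Using v(t) = -18·cos(3·t) and substituting t = 7.799700496648609, we find v = 2.91824374808024.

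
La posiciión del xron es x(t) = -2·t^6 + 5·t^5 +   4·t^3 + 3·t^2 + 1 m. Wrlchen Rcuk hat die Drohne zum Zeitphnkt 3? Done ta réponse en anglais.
Starting from position x(t) = -2·t^6 + 5·t^5 + 4·t^3 + 3·t^2 + 1, we take 3 derivatives. The derivative of position gives velocity: v(t) = -12·t^5 + 25·t^4 + 12·t^2 + 6·t. Differentiating velocity, we get acceleration: a(t) = -60·t^4 + 100·t^3 + 24·t + 6. Differentiating acceleration, we get jerk: j(t) = -240·t^3 + 300·t^2 + 24. We have jerk j(t) = -240·t^3 + 300·t^2 + 24. Substituting t = 3: j(3) = -3756.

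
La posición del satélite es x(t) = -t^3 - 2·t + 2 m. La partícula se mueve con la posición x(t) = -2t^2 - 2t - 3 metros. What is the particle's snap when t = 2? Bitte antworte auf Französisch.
Pour résoudre ceci, nous devons prendre 4 dérivées de notre équation de la position x(t) = -2·t^2 - 2·t - 3. En dérivant la position, nous obtenons la vitesse: v(t) = -4·t - 2. En dérivant la vitesse, nous obtenons l'accélération: a(t) = -4. En prenant d/dt de a(t), nous trouvons j(t) = 0. En prenant d/dt de j(t), nous trouvons s(t) = 0. En utilisant s(t) = 0 et en substituant t = 2, nous trouvons s = 0.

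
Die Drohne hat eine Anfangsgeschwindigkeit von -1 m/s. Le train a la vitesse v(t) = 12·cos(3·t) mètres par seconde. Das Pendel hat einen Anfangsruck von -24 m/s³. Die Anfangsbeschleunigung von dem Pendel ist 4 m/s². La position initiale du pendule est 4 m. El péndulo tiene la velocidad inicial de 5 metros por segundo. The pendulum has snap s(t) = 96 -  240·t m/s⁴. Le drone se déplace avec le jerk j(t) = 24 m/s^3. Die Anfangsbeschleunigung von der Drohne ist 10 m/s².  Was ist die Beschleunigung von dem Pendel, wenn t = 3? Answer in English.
Starting from snap s(t) = 96 - 240·t, we take 2 integrals. Integrating snap and using the initial condition j(0) = -24, we get j(t) = -120·t^2 + 96·t - 24. Finding the antiderivative of j(t) and using a(0) = 4: a(t) = -40·t^3 + 48·t^2 - 24·t + 4. Using a(t) = -40·t^3 + 48·t^2 - 24·t + 4 and substituting t = 3, we find a = -716.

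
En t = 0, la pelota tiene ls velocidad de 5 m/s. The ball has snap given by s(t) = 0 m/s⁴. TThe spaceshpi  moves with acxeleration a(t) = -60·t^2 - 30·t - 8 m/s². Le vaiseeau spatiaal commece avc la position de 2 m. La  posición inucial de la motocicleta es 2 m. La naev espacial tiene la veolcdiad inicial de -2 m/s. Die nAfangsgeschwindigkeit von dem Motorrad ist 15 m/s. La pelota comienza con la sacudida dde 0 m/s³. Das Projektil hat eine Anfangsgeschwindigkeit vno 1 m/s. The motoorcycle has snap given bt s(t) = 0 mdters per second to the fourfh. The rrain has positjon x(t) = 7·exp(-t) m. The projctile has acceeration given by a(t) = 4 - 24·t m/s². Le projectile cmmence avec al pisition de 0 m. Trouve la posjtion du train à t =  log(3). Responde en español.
Tenemos la posición x(t) = 7·exp(-t). Sustituyendo t = log(3): x(log(3)) = 7/3.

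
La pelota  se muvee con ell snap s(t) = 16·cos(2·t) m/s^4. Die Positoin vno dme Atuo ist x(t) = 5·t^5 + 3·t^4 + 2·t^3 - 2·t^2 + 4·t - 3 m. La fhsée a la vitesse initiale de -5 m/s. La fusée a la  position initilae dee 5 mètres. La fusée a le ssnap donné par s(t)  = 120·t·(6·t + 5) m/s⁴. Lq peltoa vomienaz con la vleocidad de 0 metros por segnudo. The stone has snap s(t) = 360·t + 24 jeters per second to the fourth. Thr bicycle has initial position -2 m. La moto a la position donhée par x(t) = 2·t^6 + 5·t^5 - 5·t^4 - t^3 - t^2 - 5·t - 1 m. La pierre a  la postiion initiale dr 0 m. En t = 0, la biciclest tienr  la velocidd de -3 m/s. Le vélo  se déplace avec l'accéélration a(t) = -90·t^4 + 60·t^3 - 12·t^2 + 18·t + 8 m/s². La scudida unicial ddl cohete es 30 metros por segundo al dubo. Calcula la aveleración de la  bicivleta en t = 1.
De la ecuación de la aceleración a(t) = -90·t^4 + 60·t^3 - 12·t^2 + 18·t + 8, sustituimos t = 1 para obtener a = -16.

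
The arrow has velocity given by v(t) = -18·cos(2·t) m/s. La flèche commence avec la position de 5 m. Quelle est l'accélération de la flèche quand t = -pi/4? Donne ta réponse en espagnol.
Para resolver esto, necesitamos tomar 1 derivada de nuestra ecuación de la velocidad v(t) = -18·cos(2·t). Derivando la velocidad, obtenemos la aceleración: a(t) = 36·sin(2·t). Usando a(t) = 36·sin(2·t) y sustituyendo t = -pi/4, encontramos a = -36.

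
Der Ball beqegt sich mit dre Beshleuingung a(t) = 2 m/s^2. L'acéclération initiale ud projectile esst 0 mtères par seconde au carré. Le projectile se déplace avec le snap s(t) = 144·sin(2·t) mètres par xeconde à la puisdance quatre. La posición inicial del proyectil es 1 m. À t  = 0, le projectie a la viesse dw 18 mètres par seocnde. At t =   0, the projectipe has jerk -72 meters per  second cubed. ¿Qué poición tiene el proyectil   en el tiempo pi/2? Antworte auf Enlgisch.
We must find the integral of our snap equation s(t) = 144·sin(2·t) 4 times. The integral of snap is jerk. Using j(0) = -72, we get j(t) = -72·cos(2·t). The antiderivative of jerk, with a(0) = 0, gives acceleration: a(t) = -36·sin(2·t). Finding the integral of a(t) and using v(0) = 18: v(t) = 18·cos(2·t). The antiderivative of velocity is position. Using x(0) = 1, we get x(t) = 9·sin(2·t) + 1. Using x(t) = 9·sin(2·t) + 1 and substituting t = pi/2, we find x = 1.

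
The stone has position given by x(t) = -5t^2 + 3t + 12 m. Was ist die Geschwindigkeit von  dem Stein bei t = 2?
Ausgehend von der Position x(t) = -5·t^2 + 3·t + 12, nehmen wir 1 Ableitung. Mit d/dt von x(t) finden wir v(t) = 3 - 10·t. Mit v(t) = 3 - 10·t und Einsetzen von t = 2, finden wir v = -17.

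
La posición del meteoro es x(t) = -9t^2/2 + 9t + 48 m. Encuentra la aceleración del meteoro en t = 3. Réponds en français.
Pour résoudre ceci, nous devons prendre 2 dérivées de notre équation de la position x(t) = -9·t^2/2 + 9·t + 48. La dérivée de la position donne la vitesse: v(t) = 9 - 9·t. En dérivant la vitesse, nous obtenons l'accélération: a(t) = -9. De l'équation de l'accélération a(t) = -9, nous substituons t = 3 pour obtenir a = -9.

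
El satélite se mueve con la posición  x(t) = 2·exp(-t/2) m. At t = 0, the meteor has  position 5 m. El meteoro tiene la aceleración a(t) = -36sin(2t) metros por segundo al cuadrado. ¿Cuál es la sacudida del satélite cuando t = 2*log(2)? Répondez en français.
En partant de la position x(t) = 2·exp(-t/2), nous prenons 3 dérivées. La dérivée de la position donne la vitesse: v(t) = -exp(-t/2). En dérivant la vitesse, nous obtenons l'accélération: a(t) = exp(-t/2)/2. La dérivée de l'accélération donne le jerk: j(t) = -exp(-t/2)/4. En utilisant j(t) = -exp(-t/2)/4 et en substituant t = 2*log(2), nous trouvons j = -1/8.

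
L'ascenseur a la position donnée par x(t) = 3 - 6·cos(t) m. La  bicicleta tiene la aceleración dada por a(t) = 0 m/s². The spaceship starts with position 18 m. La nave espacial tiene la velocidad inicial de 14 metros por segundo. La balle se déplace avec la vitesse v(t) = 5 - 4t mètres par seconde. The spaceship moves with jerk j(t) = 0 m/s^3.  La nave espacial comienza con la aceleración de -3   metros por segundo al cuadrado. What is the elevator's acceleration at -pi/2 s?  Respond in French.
En partant de la position x(t) = 3 - 6·cos(t), nous prenons 2 dérivées. La dérivée de la position donne la vitesse: v(t) = 6·sin(t). La dérivée de la vitesse donne l'accélération: a(t) = 6·cos(t). Nous avons l'accélération a(t) = 6·cos(t). En substituant t = -pi/2: a(-pi/2) = 0.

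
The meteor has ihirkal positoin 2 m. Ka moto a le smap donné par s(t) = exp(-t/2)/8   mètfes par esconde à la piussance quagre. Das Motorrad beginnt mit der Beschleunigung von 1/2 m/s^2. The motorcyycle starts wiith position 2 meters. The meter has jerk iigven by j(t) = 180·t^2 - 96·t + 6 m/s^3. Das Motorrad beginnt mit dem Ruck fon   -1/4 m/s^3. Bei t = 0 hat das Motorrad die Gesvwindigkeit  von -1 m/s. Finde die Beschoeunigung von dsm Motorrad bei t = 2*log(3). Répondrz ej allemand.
Ausgehend von dem Snap s(t) = exp(-t/2)/8, nehmen wir 2 Stammfunktionen. Durch Integration von dem Snap und Verwendung der Anfangsbedingung j(0) = -1/4, erhalten wir j(t) = -exp(-t/2)/4. Mit ∫j(t)dt und Anwendung von a(0) = 1/2, finden wir a(t) = exp(-t/2)/2. Aus der Gleichung für die Beschleunigung a(t) = exp(-t/2)/2, setzen wir t = 2*log(3) ein und erhalten a = 1/6.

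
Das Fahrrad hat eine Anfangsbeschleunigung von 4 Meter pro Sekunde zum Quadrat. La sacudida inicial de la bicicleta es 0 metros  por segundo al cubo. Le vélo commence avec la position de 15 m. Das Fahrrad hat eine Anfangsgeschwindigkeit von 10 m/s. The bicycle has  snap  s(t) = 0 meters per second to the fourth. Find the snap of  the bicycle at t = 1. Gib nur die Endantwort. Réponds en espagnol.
La respuesta es 0.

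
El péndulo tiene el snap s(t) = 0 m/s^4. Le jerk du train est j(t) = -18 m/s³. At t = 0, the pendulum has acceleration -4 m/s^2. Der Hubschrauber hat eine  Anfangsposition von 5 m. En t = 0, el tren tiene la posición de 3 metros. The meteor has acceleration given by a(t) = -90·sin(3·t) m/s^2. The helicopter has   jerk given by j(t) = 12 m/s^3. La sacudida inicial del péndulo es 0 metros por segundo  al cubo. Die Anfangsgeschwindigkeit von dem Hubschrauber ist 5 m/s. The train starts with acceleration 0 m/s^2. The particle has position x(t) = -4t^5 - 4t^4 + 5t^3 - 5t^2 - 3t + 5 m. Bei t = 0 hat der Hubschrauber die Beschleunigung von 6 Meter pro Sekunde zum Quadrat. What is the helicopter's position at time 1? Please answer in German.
Wir müssen unsere Gleichung für den Ruck j(t) = 12 3-mal integrieren. Durch Integration von dem Ruck und Verwendung der Anfangsbedingung a(0) = 6, erhalten wir a(t) = 12·t + 6. Durch Integration von der Beschleunigung und Verwendung der Anfangsbedingung v(0) = 5, erhalten wir v(t) = 6·t^2 + 6·t + 5. Die Stammfunktion von der Geschwindigkeit ist die Position. Mit x(0) = 5 erhalten wir x(t) = 2·t^3 + 3·t^2 + 5·t + 5. Wir haben die Position x(t) = 2·t^3 + 3·t^2 + 5·t + 5. Durch Einsetzen von t = 1: x(1) = 15.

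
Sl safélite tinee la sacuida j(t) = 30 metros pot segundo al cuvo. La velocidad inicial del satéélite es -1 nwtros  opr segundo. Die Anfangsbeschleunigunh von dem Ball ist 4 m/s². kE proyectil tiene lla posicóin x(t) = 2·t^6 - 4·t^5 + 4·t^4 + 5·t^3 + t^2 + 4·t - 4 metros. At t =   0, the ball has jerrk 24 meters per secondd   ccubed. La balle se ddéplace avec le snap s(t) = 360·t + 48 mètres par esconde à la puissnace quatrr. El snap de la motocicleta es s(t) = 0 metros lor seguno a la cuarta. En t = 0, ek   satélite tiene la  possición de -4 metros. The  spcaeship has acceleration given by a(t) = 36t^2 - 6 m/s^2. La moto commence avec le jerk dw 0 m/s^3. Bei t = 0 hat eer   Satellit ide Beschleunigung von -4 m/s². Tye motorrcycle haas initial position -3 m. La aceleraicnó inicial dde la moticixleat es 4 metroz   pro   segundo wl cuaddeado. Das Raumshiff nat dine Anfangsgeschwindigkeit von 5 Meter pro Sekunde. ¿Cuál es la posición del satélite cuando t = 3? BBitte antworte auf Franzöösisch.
Nous devons intégrer notre équation du jerk j(t) = 30 3 fois. La primitive du jerk, avec a(0) = -4, donne l'accélération: a(t) = 30·t - 4. La primitive de l'accélération, avec v(0) = -1, donne la vitesse: v(t) = 15·t^2 - 4·t - 1. La primitive de la vitesse, avec x(0) = -4, donne la position: x(t) = 5·t^3 - 2·t^2 - t - 4. En utilisant x(t) = 5·t^3 - 2·t^2 - t - 4 et en substituant t = 3, nous trouvons x = 110.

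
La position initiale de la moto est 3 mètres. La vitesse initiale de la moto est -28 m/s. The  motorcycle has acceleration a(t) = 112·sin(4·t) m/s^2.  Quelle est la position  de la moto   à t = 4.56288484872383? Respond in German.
Wir müssen die Stammfunktion unserer Gleichung für die Beschleunigung a(t) = 112·sin(4·t) 2-mal finden. Das Integral von der Beschleunigung, mit v(0) = -28, ergibt die Geschwindigkeit: v(t) = -28·cos(4·t). Das Integral von der Geschwindigkeit, mit x(0) = 3, ergibt die Position: x(t) = 3 - 7·sin(4·t). Mit x(t) = 3 - 7·sin(4·t) und Einsetzen von t = 4.56288484872383, finden wir x = 6.94103032797340.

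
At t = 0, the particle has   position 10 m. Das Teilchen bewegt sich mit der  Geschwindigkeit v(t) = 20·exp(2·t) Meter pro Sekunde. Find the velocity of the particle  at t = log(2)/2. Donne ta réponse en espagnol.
Tenemos la velocidad v(t) = 20·exp(2·t). Sustituyendo t = log(2)/2: v(log(2)/2) = 40.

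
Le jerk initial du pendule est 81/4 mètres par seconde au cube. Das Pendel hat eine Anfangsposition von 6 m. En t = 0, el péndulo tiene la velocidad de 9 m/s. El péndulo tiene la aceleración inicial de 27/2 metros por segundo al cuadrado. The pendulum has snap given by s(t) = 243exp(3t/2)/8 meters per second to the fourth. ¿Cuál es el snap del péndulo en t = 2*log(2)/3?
Usando s(t) = 243·exp(3·t/2)/8 y sustituyendo t = 2*log(2)/3, encontramos s = 243/4.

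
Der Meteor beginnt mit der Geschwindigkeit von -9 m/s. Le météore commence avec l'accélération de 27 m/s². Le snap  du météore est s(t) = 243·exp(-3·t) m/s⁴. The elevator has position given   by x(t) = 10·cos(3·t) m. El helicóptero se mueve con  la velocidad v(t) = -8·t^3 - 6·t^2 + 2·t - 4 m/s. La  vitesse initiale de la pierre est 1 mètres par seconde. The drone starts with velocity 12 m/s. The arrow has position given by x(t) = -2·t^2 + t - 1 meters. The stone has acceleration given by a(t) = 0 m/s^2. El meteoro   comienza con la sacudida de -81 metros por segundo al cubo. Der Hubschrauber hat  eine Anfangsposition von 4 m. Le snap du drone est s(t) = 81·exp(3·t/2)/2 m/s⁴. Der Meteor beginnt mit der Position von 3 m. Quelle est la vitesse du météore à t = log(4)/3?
Pour résoudre ceci, nous devons prendre 3 primitives de notre équation du snap s(t) = 243·exp(-3·t). L'intégrale du snap, avec j(0) = -81, donne le jerk: j(t) = -81·exp(-3·t). La primitive du jerk est l'accélération. En utilisant a(0) = 27, nous obtenons a(t) = 27·exp(-3·t). La primitive de l'accélération, avec v(0) = -9, donne la vitesse: v(t) = -9·exp(-3·t). De l'équation de la vitesse v(t) = -9·exp(-3·t), nous substituons t = log(4)/3 pour obtenir v = -9/4.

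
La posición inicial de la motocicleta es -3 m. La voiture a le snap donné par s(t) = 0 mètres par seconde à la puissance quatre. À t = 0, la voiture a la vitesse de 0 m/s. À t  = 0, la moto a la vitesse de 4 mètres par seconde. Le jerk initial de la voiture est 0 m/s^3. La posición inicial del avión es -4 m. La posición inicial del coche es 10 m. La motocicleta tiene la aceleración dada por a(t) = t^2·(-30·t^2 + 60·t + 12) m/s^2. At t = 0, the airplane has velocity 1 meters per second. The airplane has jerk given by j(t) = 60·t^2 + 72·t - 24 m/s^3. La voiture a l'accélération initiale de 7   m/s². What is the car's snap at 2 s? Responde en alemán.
Wir haben den Snap s(t) = 0. Durch Einsetzen von t = 2: s(2) = 0.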